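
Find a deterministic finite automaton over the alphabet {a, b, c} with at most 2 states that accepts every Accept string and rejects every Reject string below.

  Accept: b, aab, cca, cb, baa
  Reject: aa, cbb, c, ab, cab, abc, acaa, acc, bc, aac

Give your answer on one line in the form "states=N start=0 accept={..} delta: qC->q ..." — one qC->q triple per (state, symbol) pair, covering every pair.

State merging on the prefix tree: take the shortest (then alphabetical) example prefix whose next move is undefined and point that move at state 0, else 1, else 2, ...; a target is out if some Accept/Reject pair would then sit in one state with the same input left (inseparable). If every existing state is out, open a new one.
a: 0a undefined. 0a->0: no, b/ab meet in 0 with "b" left. Open state 1: 0a->1.
b: 0b undefined. 0b->0: no, baa/aa meet in 1 with "a" left. 0b->1: ok.
c: 0c undefined. 0c->0: ok.
aa: 1a undefined. 1a->0: ok.
ab: 1b undefined. 1b->0: ok.
ac: 1c undefined. 1c->0: ok.
All examples now run through 2 states with every (state, symbol) defined. Accept strings end in {1}, Reject strings end in {0}; accept={1}.

states=2 start=0 accept={1} delta: 0a->1 0b->1 0c->0 1a->0 1b->0 1c->0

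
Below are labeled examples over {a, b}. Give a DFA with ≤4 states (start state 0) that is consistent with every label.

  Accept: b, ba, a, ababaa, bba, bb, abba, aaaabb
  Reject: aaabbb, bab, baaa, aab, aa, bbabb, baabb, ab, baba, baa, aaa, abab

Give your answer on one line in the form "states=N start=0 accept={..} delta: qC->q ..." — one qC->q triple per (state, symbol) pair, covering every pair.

states=4 start=0 accept={0,1} delta: 0a->1 0b->0 1a->2 1b->2 2a->3 2b->3 3a->0 3b->2

Grow the machine one transition at a time. Run the examples from 0; the earliest place one falls off (shortest prefix, ties alphabetical) gets sent to the lowest-numbered state that keeps every Accept/Reject pair distinguishable — a pair clashes when both reach the same state with identical unread suffix — and to a fresh state only if none does.
a: 0a undefined. 0a->0: no, b/aab meet in 0 with "b" left. Open state 1: 0a->1.
b: 0b undefined. 0b->0: ok.
aa: 1a undefined. 1a->0: no, b/aab meet in 0. 1a->1: no, ba/baaa meet in 1. Open state 2: 1a->2.
ab: 1b undefined. 1b->0: no, b/bab meet in 0. 1b->1: no, ba/bab meet in 1. 1b->2: ok.
aaa: 2a undefined. 2a->0: no, b/aaabbb meet in 0. 2a->1: no, ba/baaa meet in 1. 2a->2: no, aaaabb/baabb meet in 2 with "bb" left. Open state 3: 2a->3.
aab: 2b undefined. 2b->0: no, b/aab meet in 0. 2b->1: no, ba/aab meet in 1. 2b->2: no, abba/baaa meet in 3. 2b->3: ok.
aaaa: 3a undefined. 3a->0: ok.
aaab: 3b undefined. 3b->0: no, b/aaabbb meet in 0. 3b->1: no, ba/baabb meet in 1. 3b->2: ok.
All examples now run through 4 states with every (state, symbol) defined. Accept strings end in {0,1}, Reject strings end in {2,3}; accept={0,1}.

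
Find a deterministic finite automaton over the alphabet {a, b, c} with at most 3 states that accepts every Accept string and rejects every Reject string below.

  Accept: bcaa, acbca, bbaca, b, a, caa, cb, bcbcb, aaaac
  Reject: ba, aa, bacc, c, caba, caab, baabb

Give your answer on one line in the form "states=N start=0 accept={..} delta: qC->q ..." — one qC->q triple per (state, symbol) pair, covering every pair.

Fold the examples into a partial DFA from state 0: repeatedly fix the first undefined (state, symbol) met by the shortest-then-alphabetical prefix, trying targets in increasing order and rejecting any under which an Accept and a Reject string meet in one state with the same remainder; add a state when all current targets are rejected. Accepting states are where Accept strings end.
a: 0a undefined. 0a->0: no, a/aa meet in 0. Open state 1: 0a->1.
b: 0b undefined. 0b->0: no, a/ba meet in 1. 0b->1: ok.
c: 0c undefined. 0c->0: no, caa/ba meet in 1 with "a" left. 0c->1: no, b/c meet in 1. Open state 2: 0c->2.
aa: 1a undefined. 1a->0: no, aaaac/c meet in 2. 1a->1: no, b/ba meet in 1. 1a->2: ok.
ac: 1c undefined. 1c->0: no, bcaa/ba meet in 2. 1c->1: ok.
bb: 1b undefined. 1b->0: no, bbaca/ba meet in 2. 1b->1: no, acbca/ba meet in 2. 1b->2: ok.
ca: 2a undefined. 2a->0: ok.
cb: 2b undefined. 2b->0: ok.
bac: 2c undefined. 2c->0: ok.
All examples now run through 3 states with every (state, symbol) defined. Accept strings end in {0,1}, Reject strings end in {2}; accept={0,1}.

states=3 start=0 accept={0,1} delta: 0a->1 0b->1 0c->2 1a->2 1b->2 1c->1 2a->0 2b->0 2c->0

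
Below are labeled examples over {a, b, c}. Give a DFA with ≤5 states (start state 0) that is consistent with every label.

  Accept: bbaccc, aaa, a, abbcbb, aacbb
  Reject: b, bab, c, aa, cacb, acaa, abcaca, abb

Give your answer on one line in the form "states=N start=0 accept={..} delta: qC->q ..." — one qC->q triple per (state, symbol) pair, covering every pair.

Fold the examples into a partial DFA from state 0: repeatedly fix the first undefined (state, symbol) met by the shortest-then-alphabetical prefix, trying targets in increasing order and rejecting any under which an Accept and a Reject string meet in one state with the same remainder; add a state when all current targets are rejected. Accepting states are where Accept strings end.
a: 0a undefined. 0a->0: no, aaa/aa meet in 0. Open state 1: 0a->1.
b: 0b undefined. 0b->0: ok.
c: 0c undefined. 0c->0: ok.
aa: 1a undefined. 1a->0: no, aacbb/b meet in 0. 1a->1: no, aaa/aa meet in 1. Open state 2: 1a->2.
ab: 1b undefined. 1b->0: no, abbcbb/b meet in 0. 1b->1: no, a/bab meet in 1. 1b->2: ok.
ac: 1c undefined. 1c->0: no, bbaccc/b meet in 0. 1c->1: no, aaa/acaa meet in 2 with "a" left. 1c->2: ok.
aaa: 2a undefined. 2a->0: no, aaa/b meet in 0. 2a->1: ok.
aac: 2c undefined. 2c->0: no, bbaccc/b meet in 0. 2c->1: no, bbaccc/bab meet in 2. 2c->2: no, bbaccc/bab meet in 2. Open state 3: 2c->3.
abb: 2b undefined. 2b->0: no, abbcbb/b meet in 0. 2b->1: no, aaa/cacb meet in 1. 2b->2: ok.
aacb: 3b undefined. 3b->0: no, abbcbb/b meet in 0. 3b->1: no, abbcbb/bab meet in 2. 3b->2: no, abbcbb/bab meet in 2. 3b->3: ok.
abca: 3a undefined. 3a->0: no, aaa/abcaca meet in 1. 3a->1: no, aaa/abcaca meet in 1. 3a->2: ok.
bbaccc: 3c undefined. 3c->0: no, bbaccc/b meet in 0. 3c->1: ok.
All examples now run through 4 states with every (state, symbol) defined. Accept strings end in {1,3}, Reject strings end in {0,2}; accept={1,3}.

states=4 start=0 accept={1,3} delta: 0a->1 0b->0 0c->0 1a->2 1b->2 1c->2 2a->1 2b->2 2c->3 3a->2 3b->3 3c->1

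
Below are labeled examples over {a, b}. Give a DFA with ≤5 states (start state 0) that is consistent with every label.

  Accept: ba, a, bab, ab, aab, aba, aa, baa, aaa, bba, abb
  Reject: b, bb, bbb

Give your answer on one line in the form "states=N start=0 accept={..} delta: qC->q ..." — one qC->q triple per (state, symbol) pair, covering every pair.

Fold the examples into a partial DFA from state 0: repeatedly fix the first undefined (state, symbol) met by the shortest-then-alphabetical prefix, trying targets in increasing order and rejecting any under which an Accept and a Reject string meet in one state with the same remainder; add a state when all current targets are rejected. Accepting states are where Accept strings end.
a: 0a undefined. 0a->0: no, ab/b meet in 0 with "b" left. Open state 1: 0a->1.
b: 0b undefined. 0b->0: ok.
aa: 1a undefined. 1a->0: no, aab/b meet in 0. 1a->1: ok.
ab: 1b undefined. 1b->0: no, bab/b meet in 0. 1b->1: ok.
All examples now run through 2 states with every (state, symbol) defined. Accept strings end in {1}, Reject strings end in {0}; accept={1}.

states=2 start=0 accept={1} delta: 0a->1 0b->0 1a->1 1b->1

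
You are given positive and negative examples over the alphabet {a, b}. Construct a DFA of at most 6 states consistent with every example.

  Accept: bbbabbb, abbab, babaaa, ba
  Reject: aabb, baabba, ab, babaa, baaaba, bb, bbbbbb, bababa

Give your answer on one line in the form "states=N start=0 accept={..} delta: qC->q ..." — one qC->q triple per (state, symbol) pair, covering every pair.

State merging on the prefix tree: take the shortest (then alphabetical) example prefix whose next move is undefined and point that move at state 0, else 1, else 2, ...; a target is out if some Accept/Reject pair would then sit in one state with the same input left (inseparable). If every existing state is out, open a new one.
a: 0a undefined. 0a->0: ok.
b: 0b undefined. 0b->0: no, bbbabbb/aabb meet in 0. Open state 1: 0b->1.
ba: 1a undefined. 1a->0: no, babaaa/babaa meet in 0. 1a->1: no, ba/ab meet in 1. Open state 2: 1a->2.
bb: 1b undefined. 1b->0: no, abbab/ab meet in 1. 1b->1: ok.
baa: 2a undefined. 2a->0: no, ba/baabba meet in 2. 2a->1: no, ba/baabba meet in 2. 2a->2: ok.
bab: 2b undefined. 2b->0: no, bbbabbb/aabb meet in 1. 2b->1: no, bbbabbb/aabb meet in 1. 2b->2: no, bbbabbb/baabba meet in 2. Open state 3: 2b->3.
baba: 3a undefined. 3a->0: no, babaaa/babaa meet in 0. 3a->1: no, babaaa/babaa meet in 2. 3a->2: no, babaaa/babaa meet in 2. 3a->3: no, abbab/babaa meet in 3. Open state 4: 3a->4.
baabb: 3b undefined. 3b->0: no, bbbabbb/aabb meet in 1. 3b->1: no, bbbabbb/aabb meet in 1. 3b->2: no, ba/baabba meet in 2. 3b->3: ok.
babaa: 4a undefined. 4a->0: no, babaaa/babaa meet in 0. 4a->1: ok.
babab: 4b undefined. 4b->0: ok.
All examples now run through 5 states with every (state, symbol) defined. Accept strings end in {2,3}, Reject strings end in {0,1,4}; accept={2,3}.

states=5 start=0 accept={2,3} delta: 0a->0 0b->1 1a->2 1b->1 2a->2 2b->3 3a->4 3b->3 4a->1 4b->0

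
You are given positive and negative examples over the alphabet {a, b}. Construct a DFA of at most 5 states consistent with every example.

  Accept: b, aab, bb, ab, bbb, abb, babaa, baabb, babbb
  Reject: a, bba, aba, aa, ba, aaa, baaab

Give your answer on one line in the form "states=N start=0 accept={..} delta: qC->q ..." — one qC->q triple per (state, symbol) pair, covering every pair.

states=4 start=0 accept={1} delta: 0a->0 0b->1 1a->2 1b->1 2a->1 2b->3 3a->2 3b->0

State merging on the prefix tree: take the shortest (then alphabetical) example prefix whose next move is undefined and point that move at state 0, else 1, else 2, ...; a target is out if some Accept/Reject pair would then sit in one state with the same input left (inseparable). If every existing state is out, open a new one.
a: 0a undefined. 0a->0: ok.
b: 0b undefined. 0b->0: no, b/a meet in 0. Open state 1: 0b->1.
ba: 1a undefined. 1a->0: no, b/baaab meet in 1. 1a->1: no, b/aba meet in 1. Open state 2: 1a->2.
bb: 1b undefined. 1b->0: no, bb/a meet in 0. 1b->1: ok.
baa: 2a undefined. 2a->0: no, b/baaab meet in 1. 2a->1: ok.
bab: 2b undefined. 2b->0: no, babaa/a meet in 0. 2b->1: no, b/baaab meet in 1. 2b->2: no, babaa/bba meet in 2. Open state 3: 2b->3.
baba: 3a undefined. 3a->0: no, babaa/a meet in 0. 3a->1: no, babaa/bba meet in 2. 3a->2: ok.
babb: 3b undefined. 3b->0: ok.
All examples now run through 4 states with every (state, symbol) defined. Accept strings end in {1}, Reject strings end in {0,2,3}; accept={1}.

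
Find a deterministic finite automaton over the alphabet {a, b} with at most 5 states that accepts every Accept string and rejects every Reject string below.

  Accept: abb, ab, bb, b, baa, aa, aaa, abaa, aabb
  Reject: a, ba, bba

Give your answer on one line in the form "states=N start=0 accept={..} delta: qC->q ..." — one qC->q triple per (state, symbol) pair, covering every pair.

Fold the examples into a partial DFA from state 0: repeatedly fix the first undefined (state, symbol) met by the shortest-then-alphabetical prefix, trying targets in increasing order and rejecting any under which an Accept and a Reject string meet in one state with the same remainder; add a state when all current targets are rejected. Accepting states are where Accept strings end.
a: 0a undefined. 0a->0: no, aa/a meet in 0. Open state 1: 0a->1.
b: 0b undefined. 0b->0: ok.
aa: 1a undefined. 1a->0: no, aaa/a meet in 1. 1a->1: no, baa/a meet in 1. Open state 2: 1a->2.
ab: 1b undefined. 1b->0: ok.
aaa: 2a undefined. 2a->0: ok.
aab: 2b undefined. 2b->0: ok.
All examples now run through 3 states with every (state, symbol) defined. Accept strings end in {0,2}, Reject strings end in {1}; accept={0,2}.

states=3 start=0 accept={0,2} delta: 0a->1 0b->0 1a->2 1b->0 2a->0 2b->0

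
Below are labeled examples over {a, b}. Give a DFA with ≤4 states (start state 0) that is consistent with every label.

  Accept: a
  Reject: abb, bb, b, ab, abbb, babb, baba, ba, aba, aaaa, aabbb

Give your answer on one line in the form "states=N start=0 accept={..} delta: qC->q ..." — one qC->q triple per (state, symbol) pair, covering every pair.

State merging on the prefix tree: take the shortest (then alphabetical) example prefix whose next move is undefined and point that move at state 0, else 1, else 2, ...; a target is out if some Accept/Reject pair would then sit in one state with the same input left (inseparable). If every existing state is out, open a new one.
a: 0a undefined. 0a->0: no, a/aaaa meet in 0. Open state 1: 0a->1.
b: 0b undefined. 0b->0: no, a/ba meet in 1. 0b->1: no, a/b meet in 1. Open state 2: 0b->2.
aa: 1a undefined. 1a->0: ok.
ab: 1b undefined. 1b->0: no, a/aba meet in 1. 1b->1: no, a/abb meet in 1. 1b->2: ok.
ba: 2a undefined. 2a->0: ok.
bb: 2b undefined. 2b->0: ok.
All examples now run through 3 states with every (state, symbol) defined. Accept strings end in {1}, Reject strings end in {0,2}; accept={1}.

states=3 start=0 accept={1} delta: 0a->1 0b->2 1a->0 1b->2 2a->0 2b->0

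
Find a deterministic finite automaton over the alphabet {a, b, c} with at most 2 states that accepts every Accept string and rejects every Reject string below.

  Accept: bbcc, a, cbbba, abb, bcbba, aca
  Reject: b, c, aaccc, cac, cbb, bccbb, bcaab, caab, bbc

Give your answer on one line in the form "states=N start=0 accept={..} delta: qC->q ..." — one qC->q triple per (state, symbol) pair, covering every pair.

Fold the examples into a partial DFA from state 0: repeatedly fix the first undefined (state, symbol) met by the shortest-then-alphabetical prefix, trying targets in increasing order and rejecting any under which an Accept and a Reject string meet in one state with the same remainder; add a state when all current targets are rejected. Accepting states are where Accept strings end.
a: 0a undefined. 0a->0: ok.
b: 0b undefined. 0b->0: no, a/b meet in 0. Open state 1: 0b->1.
c: 0c undefined. 0c->0: no, a/c meet in 0. 0c->1: ok.
bb: 1b undefined. 1b->0: ok.
bc: 1c undefined. 1c->0: ok.
ca: 1a undefined. 1a->0: ok.
All examples now run through 2 states with every (state, symbol) defined. Accept strings end in {0}, Reject strings end in {1}; accept={0}.

states=2 start=0 accept={0} delta: 0a->0 0b->1 0c->1 1a->0 1b->0 1c->0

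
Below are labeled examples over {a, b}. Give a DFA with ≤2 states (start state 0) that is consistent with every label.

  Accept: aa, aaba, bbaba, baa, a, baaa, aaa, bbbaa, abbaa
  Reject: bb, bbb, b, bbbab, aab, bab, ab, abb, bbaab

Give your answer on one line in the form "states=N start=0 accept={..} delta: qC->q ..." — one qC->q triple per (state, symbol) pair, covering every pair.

states=2 start=0 accept={0} delta: 0a->0 0b->1 1a->0 1b->1

Grow the machine one transition at a time. Run the examples from 0; the earliest place one falls off (shortest prefix, ties alphabetical) gets sent to the lowest-numbered state that keeps every Accept/Reject pair distinguishable — a pair clashes when both reach the same state with identical unread suffix — and to a fresh state only if none does.
a: 0a undefined. 0a->0: ok.
b: 0b undefined. 0b->0: no, aa/bb meet in 0. Open state 1: 0b->1.
ba: 1a undefined. 1a->0: ok.
bb: 1b undefined. 1b->0: no, aa/bb meet in 0. 1b->1: ok.
All examples now run through 2 states with every (state, symbol) defined. Accept strings end in {0}, Reject strings end in {1}; accept={0}.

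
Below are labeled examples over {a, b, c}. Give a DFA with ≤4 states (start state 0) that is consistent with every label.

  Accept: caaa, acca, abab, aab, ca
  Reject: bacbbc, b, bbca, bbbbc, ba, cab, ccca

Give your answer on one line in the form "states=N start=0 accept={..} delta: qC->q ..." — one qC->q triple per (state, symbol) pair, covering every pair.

State merging on the prefix tree: take the shortest (then alphabetical) example prefix whose next move is undefined and point that move at state 0, else 1, else 2, ...; a target is out if some Accept/Reject pair would then sit in one state with the same input left (inseparable). If every existing state is out, open a new one.
a: 0a undefined. 0a->0: no, aab/b meet in 0 with "b" left. Open state 1: 0a->1.
b: 0b undefined. 0b->0: no, ca/bbca meet in 0 with "ca" left. 0b->1: ok.
c: 0c undefined. 0c->0: no, ca/b meet in 1. 0c->1: no, acca/ccca meet in 1 with "cca" left. Open state 2: 0c->2.
aa: 1a undefined. 1a->0: no, aab/b meet in 1. 1a->1: ok.
ab: 1b undefined. 1b->0: no, ca/bbca meet in 2 with "a" left. 1b->1: no, abab/b meet in 1. 1b->2: no, abab/cab meet in 2 with "ab" left. Open state 3: 1b->3.
ac: 1c undefined. 1c->0: ok.
ca: 2a undefined. 2a->0: no, caaa/b meet in 1. 2a->1: no, caaa/b meet in 1. 2a->2: ok.
cc: 2c undefined. 2c->0: no, caaa/ccca meet in 2. 2c->1: ok.
aba: 3a undefined. 3a->0: no, abab/b meet in 1. 3a->1: ok.
bbb: 3b undefined. 3b->0: ok.
bbc: 3c undefined. 3c->0: ok.
cab: 2b undefined. 2b->0: ok.
All examples now run through 4 states with every (state, symbol) defined. Accept strings end in {2,3}, Reject strings end in {0,1}; accept={2,3}.

states=4 start=0 accept={2,3} delta: 0a->1 0b->1 0c->2 1a->1 1b->3 1c->0 2a->2 2b->0 2c->1 3a->1 3b->0 3c->0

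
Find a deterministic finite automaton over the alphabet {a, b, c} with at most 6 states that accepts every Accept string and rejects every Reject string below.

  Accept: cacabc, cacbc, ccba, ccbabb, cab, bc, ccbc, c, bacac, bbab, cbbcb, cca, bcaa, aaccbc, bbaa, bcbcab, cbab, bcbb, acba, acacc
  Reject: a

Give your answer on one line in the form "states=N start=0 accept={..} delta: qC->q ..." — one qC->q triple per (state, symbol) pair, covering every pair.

states=3 start=0 accept={1,2} delta: 0a->0 0b->1 0c->1 1a->0 1b->2 1c->2 2a->2 2b->2 2c->1

Grow the machine one transition at a time. Run the examples from 0; the earliest place one falls off (shortest prefix, ties alphabetical) gets sent to the lowest-numbered state that keeps every Accept/Reject pair distinguishable — a pair clashes when both reach the same state with identical unread suffix — and to a fresh state only if none does.
a: 0a undefined. 0a->0: ok.
b: 0b undefined. 0b->0: no, bbab/a meet in 0. Open state 1: 0b->1.
c: 0c undefined. 0c->0: no, c/a meet in 0. 0c->1: ok.
ba: 1a undefined. 1a->0: ok.
bb: 1b undefined. 1b->0: no, bbaa/a meet in 0. 1b->1: no, bbaa/a meet in 0. Open state 2: 1b->2.
bc: 1c undefined. 1c->0: no, cacabc/a meet in 0. 1c->1: no, cca/a meet in 0. 1c->2: ok.
bba: 2a undefined. 2a->0: no, cca/a meet in 0. 2a->1: no, bcaa/a meet in 0. 2a->2: ok.
bcb: 2b undefined. 2b->0: no, ccba/a meet in 0. 2b->1: no, ccba/a meet in 0. 2b->2: ok.
bcbc: 2c undefined. 2c->0: no, cacbc/a meet in 0. 2c->1: ok.
All examples now run through 3 states with every (state, symbol) defined. Accept strings end in {1,2}, Reject strings end in {0}; accept={1,2}.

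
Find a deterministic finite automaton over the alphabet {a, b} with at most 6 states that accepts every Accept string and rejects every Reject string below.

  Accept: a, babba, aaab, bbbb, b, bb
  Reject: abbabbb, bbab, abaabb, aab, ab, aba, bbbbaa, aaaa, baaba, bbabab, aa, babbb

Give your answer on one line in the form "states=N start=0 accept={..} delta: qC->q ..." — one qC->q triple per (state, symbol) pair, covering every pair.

State merging on the prefix tree: take the shortest (then alphabetical) example prefix whose next move is undefined and point that move at state 0, else 1, else 2, ...; a target is out if some Accept/Reject pair would then sit in one state with the same input left (inseparable). If every existing state is out, open a new one.
a: 0a undefined. 0a->0: no, a/aaaa meet in 0. Open state 1: 0a->1.
b: 0b undefined. 0b->0: ok.
aa: 1a undefined. 1a->0: no, a/baaba meet in 1. 1a->1: no, a/bbbbaa meet in 1. Open state 2: 1a->2.
ab: 1b undefined. 1b->0: no, a/aba meet in 1. 1b->1: no, a/bbab meet in 1. 1b->2: no, babba/baaba meet in 2 with "ba" left. Open state 3: 1b->3.
aaa: 2a undefined. 2a->0: no, a/aaaa meet in 1. 2a->1: no, aaab/bbab meet in 3. 2a->2: no, aaab/aab meet in 2 with "b" left. 2a->3: ok.
aab: 2b undefined. 2b->0: no, a/baaba meet in 1. 2b->1: no, a/aab meet in 1. 2b->2: ok.
aba: 3a undefined. 3a->0: no, aaab/abaabb meet in 3 with "b" left. 3a->1: no, a/aba meet in 1. 3a->2: ok.
abb: 3b undefined. 3b->0: no, aaab/abbabbb meet in 0. 3b->1: no, babba/abbabbb meet in 2. 3b->2: no, babba/bbab meet in 3. 3b->3: no, babba/abbabbb meet in 2. Open state 4: 3b->4.
abba: 4a undefined. 4a->0: no, babba/abbabbb meet in 0. 4a->1: ok.
babbb: 4b undefined. 4b->0: no, bbbb/abbabbb meet in 0. 4b->1: no, a/abbabbb meet in 1. 4b->2: ok.
All examples now run through 5 states with every (state, symbol) defined. Accept strings end in {0,1,4}, Reject strings end in {2,3}; accept={0,1,4}.

states=5 start=0 accept={0,1,4} delta: 0a->1 0b->0 1a->2 1b->3 2a->3 2b->2 3a->2 3b->4 4a->1 4b->2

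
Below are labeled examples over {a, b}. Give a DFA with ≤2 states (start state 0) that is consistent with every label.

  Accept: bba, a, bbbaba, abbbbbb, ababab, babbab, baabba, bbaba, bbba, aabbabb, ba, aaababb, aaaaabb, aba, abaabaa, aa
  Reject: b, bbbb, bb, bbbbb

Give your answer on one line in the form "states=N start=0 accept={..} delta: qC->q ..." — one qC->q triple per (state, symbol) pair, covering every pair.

Fold the examples into a partial DFA from state 0: repeatedly fix the first undefined (state, symbol) met by the shortest-then-alphabetical prefix, trying targets in increasing order and rejecting any under which an Accept and a Reject string meet in one state with the same remainder; add a state when all current targets are rejected. Accepting states are where Accept strings end.
a: 0a undefined. 0a->0: no, aaaaabb/bb meet in 0 with "bb" left. Open state 1: 0a->1.
b: 0b undefined. 0b->0: ok.
aa: 1a undefined. 1a->0: no, aa/b meet in 0. 1a->1: ok.
ab: 1b undefined. 1b->0: no, abbbbbb/b meet in 0. 1b->1: ok.
All examples now run through 2 states with every (state, symbol) defined. Accept strings end in {1}, Reject strings end in {0}; accept={1}.

states=2 start=0 accept={1} delta: 0a->1 0b->0 1a->1 1b->1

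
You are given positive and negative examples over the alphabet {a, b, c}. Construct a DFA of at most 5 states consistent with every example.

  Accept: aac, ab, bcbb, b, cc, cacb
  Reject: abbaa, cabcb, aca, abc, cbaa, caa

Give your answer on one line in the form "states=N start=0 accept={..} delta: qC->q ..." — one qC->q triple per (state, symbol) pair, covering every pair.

states=4 start=0 accept={1,2} delta: 0a->0 0b->1 0c->2 1a->0 1b->1 1c->0 2a->3 2b->0 2c->1 3a->0 3b->0 3c->0

Fold the examples into a partial DFA from state 0: repeatedly fix the first undefined (state, symbol) met by the shortest-then-alphabetical prefix, trying targets in increasing order and rejecting any under which an Accept and a Reject string meet in one state with the same remainder; add a state when all current targets are rejected. Accepting states are where Accept strings end.
a: 0a undefined. 0a->0: ok.
b: 0b undefined. 0b->0: no, aac/abc meet in 0 with "c" left. Open state 1: 0b->1.
c: 0c undefined. 0c->0: no, aac/aca meet in 0. 0c->1: no, cc/abc meet in 1 with "c" left. Open state 2: 0c->2.
bc: 1c undefined. 1c->0: ok.
ca: 2a undefined. 2a->0: no, ab/cabcb meet in 1. 2a->1: no, ab/aca meet in 1. 2a->2: no, aac/aca meet in 2. Open state 3: 2a->3.
cb: 2b undefined. 2b->0: ok.
cc: 2c undefined. 2c->0: no, cc/abc meet in 0. 2c->1: ok.
abb: 1b undefined. 1b->0: no, bcbb/abbaa meet in 0. 1b->1: ok.
caa: 3a undefined. 3a->0: ok.
cab: 3b undefined. 3b->0: ok.
cac: 3c undefined. 3c->0: ok.
abba: 1a undefined. 1a->0: ok.
All examples now run through 4 states with every (state, symbol) defined. Accept strings end in {1,2}, Reject strings end in {0,3}; accept={1,2}.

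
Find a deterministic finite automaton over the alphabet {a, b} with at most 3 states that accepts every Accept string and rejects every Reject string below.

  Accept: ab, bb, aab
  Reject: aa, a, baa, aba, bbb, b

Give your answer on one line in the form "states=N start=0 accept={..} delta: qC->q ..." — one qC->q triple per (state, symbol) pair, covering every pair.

states=2 start=0 accept={0} delta: 0a->1 0b->1 1a->1 1b->0

State merging on the prefix tree: take the shortest (then alphabetical) example prefix whose next move is undefined and point that move at state 0, else 1, else 2, ...; a target is out if some Accept/Reject pair would then sit in one state with the same input left (inseparable). If every existing state is out, open a new one.
a: 0a undefined. 0a->0: no, ab/b meet in 0 with "b" left. Open state 1: 0a->1.
b: 0b undefined. 0b->0: no, bb/bbb meet in 0. 0b->1: ok.
aa: 1a undefined. 1a->0: no, aab/a meet in 1. 1a->1: ok.
ab: 1b undefined. 1b->0: ok.
All examples now run through 2 states with every (state, symbol) defined. Accept strings end in {0}, Reject strings end in {1}; accept={0}.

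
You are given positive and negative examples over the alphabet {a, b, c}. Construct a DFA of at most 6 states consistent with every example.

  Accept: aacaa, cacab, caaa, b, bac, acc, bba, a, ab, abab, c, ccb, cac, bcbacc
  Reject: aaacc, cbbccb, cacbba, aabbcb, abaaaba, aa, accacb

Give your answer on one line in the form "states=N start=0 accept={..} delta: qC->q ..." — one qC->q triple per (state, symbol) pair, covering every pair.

states=5 start=0 accept={0,1,3,4} delta: 0a->1 0b->0 0c->1 1a->2 1b->1 1c->3 2a->3 2b->3 2c->1 3a->1 3b->3 3c->4 4a->3 4b->2 4c->2

State merging on the prefix tree: take the shortest (then alphabetical) example prefix whose next move is undefined and point that move at state 0, else 1, else 2, ...; a target is out if some Accept/Reject pair would then sit in one state with the same input left (inseparable). If every existing state is out, open a new one.
a: 0a undefined. 0a->0: no, acc/aaacc meet in 0 with "cc" left. Open state 1: 0a->1.
b: 0b undefined. 0b->0: ok.
c: 0c undefined. 0c->0: no, b/cbbccb meet in 0. 0c->1: ok.
aa: 1a undefined. 1a->0: no, cacab/aa meet in 0. 1a->1: no, caaa/aa meet in 1. Open state 2: 1a->2.
ab: 1b undefined. 1b->0: no, ccb/cbbccb meet in 1 with "cb" left. 1b->1: ok.
ac: 1c undefined. 1c->0: no, acc/cbbccb meet in 1. 1c->1: no, bac/cbbccb meet in 1. 1c->2: no, bac/aa meet in 2. Open state 3: 1c->3.
aaa: 2a undefined. 2a->0: no, bac/aaacc meet in 3. 2a->1: no, caaa/aa meet in 2. 2a->2: no, caaa/aa meet in 2. 2a->3: ok.
aab: 2b undefined. 2b->0: no, bba/aabbcb meet in 1. 2b->1: no, ccb/aabbcb meet in 3 with "b" left. 2b->2: no, abab/aa meet in 2. 2b->3: ok.
aac: 2c undefined. 2c->0: no, aacaa/aa meet in 2. 2c->1: ok.
acc: 3c undefined. 3c->0: no, b/cbbccb meet in 0. 3c->1: no, aacaa/aaacc meet in 3. 3c->2: no, aacaa/cbbccb meet in 3. 3c->3: no, aacaa/aaacc meet in 3. Open state 4: 3c->4.
ccb: 3b undefined. 3b->0: no, bba/aabbcb meet in 1. 3b->1: no, bba/aabbcb meet in 1. 3b->2: no, bba/aabbcb meet in 1. 3b->3: ok.
acca: 4a undefined. 4a->0: no, bba/accacb meet in 1. 4a->1: no, aacaa/accacb meet in 3. 4a->2: no, bba/accacb meet in 1. 4a->3: ok.
caaa: 3a undefined. 3a->0: no, bba/abaaaba meet in 1. 3a->1: ok.
aaacc: 4c undefined. 4c->0: no, b/aaacc meet in 0. 4c->1: no, caaa/aaacc meet in 1. 4c->2: ok.
aabbcb: 4b undefined. 4b->0: no, b/cbbccb meet in 0. 4b->1: no, caaa/cbbccb meet in 1. 4b->2: ok.
All examples now run through 5 states with every (state, symbol) defined. Accept strings end in {0,1,3,4}, Reject strings end in {2}; accept={0,1,3,4}.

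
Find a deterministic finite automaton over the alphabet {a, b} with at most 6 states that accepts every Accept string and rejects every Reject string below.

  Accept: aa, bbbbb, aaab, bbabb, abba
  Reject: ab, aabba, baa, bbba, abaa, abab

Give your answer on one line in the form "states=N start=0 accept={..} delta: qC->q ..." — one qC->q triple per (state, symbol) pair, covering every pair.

State merging on the prefix tree: take the shortest (then alphabetical) example prefix whose next move is undefined and point that move at state 0, else 1, else 2, ...; a target is out if some Accept/Reject pair would then sit in one state with the same input left (inseparable). If every existing state is out, open a new one.
a: 0a undefined. 0a->0: no, aaab/ab meet in 0 with "b" left. Open state 1: 0a->1.
b: 0b undefined. 0b->0: no, aa/baa meet in 1 with "a" left. 0b->1: no, abba/bbba meet in 1 with "bba" left. Open state 2: 0b->2.
aa: 1a undefined. 1a->0: no, aaab/ab meet in 1 with "b" left. 1a->1: no, aaab/ab meet in 1 with "b" left. 1a->2: ok.
ab: 1b undefined. 1b->0: no, aa/abaa meet in 2. 1b->1: ok.
ba: 2a undefined. 2a->0: ok.
bb: 2b undefined. 2b->0: no, bbabb/ab meet in 1. 2b->1: no, aa/aabba meet in 2. 2b->2: no, aa/abab meet in 2. Open state 3: 2b->3.
bba: 3a undefined. 3a->0: no, bbabb/abab meet in 3. 3a->1: no, bbabb/ab meet in 1. 3a->2: ok.
bbb: 3b undefined. 3b->0: no, bbbbb/abab meet in 3. 3b->1: no, aa/aabba meet in 2. 3b->2: ok.
All examples now run through 4 states with every (state, symbol) defined. Accept strings end in {2}, Reject strings end in {0,1,3}; accept={2}.

states=4 start=0 accept={2} delta: 0a->1 0b->2 1a->2 1b->1 2a->0 2b->3 3a->2 3b->2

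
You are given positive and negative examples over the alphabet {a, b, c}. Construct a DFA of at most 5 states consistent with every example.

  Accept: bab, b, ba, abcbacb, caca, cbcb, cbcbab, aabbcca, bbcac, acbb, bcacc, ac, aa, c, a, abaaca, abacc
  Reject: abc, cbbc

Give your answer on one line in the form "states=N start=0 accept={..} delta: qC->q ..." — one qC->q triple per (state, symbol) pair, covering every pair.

State merging on the prefix tree: take the shortest (then alphabetical) example prefix whose next move is undefined and point that move at state 0, else 1, else 2, ...; a target is out if some Accept/Reject pair would then sit in one state with the same input left (inseparable). If every existing state is out, open a new one.
a: 0a undefined. 0a->0: ok.
b: 0b undefined. 0b->0: no, ac/abc meet in 0 with "c" left. Open state 1: 0b->1.
c: 0c undefined. 0c->0: ok.
ba: 1a undefined. 1a->0: ok.
bb: 1b undefined. 1b->0: no, ba/cbbc meet in 0. 1b->1: ok.
bc: 1c undefined. 1c->0: no, ba/abc meet in 0. 1c->1: no, bab/abc meet in 1. Open state 2: 1c->2.
bca: 2a undefined. 2a->0: ok.
abcb: 2b undefined. 2b->0: ok.
aabbcc: 2c undefined. 2c->0: ok.
All examples now run through 3 states with every (state, symbol) defined. Accept strings end in {0,1}, Reject strings end in {2}; accept={0,1}.

states=3 start=0 accept={0,1} delta: 0a->0 0b->1 0c->0 1a->0 1b->1 1c->2 2a->0 2b->0 2c->0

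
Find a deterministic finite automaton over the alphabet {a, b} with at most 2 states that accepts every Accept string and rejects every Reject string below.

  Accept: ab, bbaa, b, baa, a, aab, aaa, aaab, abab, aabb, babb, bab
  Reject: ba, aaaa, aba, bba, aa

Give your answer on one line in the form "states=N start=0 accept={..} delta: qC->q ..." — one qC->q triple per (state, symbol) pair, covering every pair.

State merging on the prefix tree: take the shortest (then alphabetical) example prefix whose next move is undefined and point that move at state 0, else 1, else 2, ...; a target is out if some Accept/Reject pair would then sit in one state with the same input left (inseparable). If every existing state is out, open a new one.
a: 0a undefined. 0a->0: no, a/aaaa meet in 0. Open state 1: 0a->1.
b: 0b undefined. 0b->0: no, bbaa/aa meet in 1 with "a" left. 0b->1: ok.
aa: 1a undefined. 1a->0: ok.
ab: 1b undefined. 1b->0: no, ab/ba meet in 0. 1b->1: ok.
All examples now run through 2 states with every (state, symbol) defined. Accept strings end in {1}, Reject strings end in {0}; accept={1}.

states=2 start=0 accept={1} delta: 0a->1 0b->1 1a->0 1b->1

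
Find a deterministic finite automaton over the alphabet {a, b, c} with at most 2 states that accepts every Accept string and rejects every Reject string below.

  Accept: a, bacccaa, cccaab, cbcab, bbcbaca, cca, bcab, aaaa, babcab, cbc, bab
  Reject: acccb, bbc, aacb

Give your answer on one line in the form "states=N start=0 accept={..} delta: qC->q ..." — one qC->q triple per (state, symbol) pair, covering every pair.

states=2 start=0 accept={0} delta: 0a->0 0b->0 0c->1 1a->0 1b->1 1c->0

State merging on the prefix tree: take the shortest (then alphabetical) example prefix whose next move is undefined and point that move at state 0, else 1, else 2, ...; a target is out if some Accept/Reject pair would then sit in one state with the same input left (inseparable). If every existing state is out, open a new one.
a: 0a undefined. 0a->0: ok.
b: 0b undefined. 0b->0: ok.
c: 0c undefined. 0c->0: no, a/acccb meet in 0. Open state 1: 0c->1.
cb: 1b undefined. 1b->0: no, a/aacb meet in 0. 1b->1: ok.
cc: 1c undefined. 1c->0: ok.
bca: 1a undefined. 1a->0: ok.
All examples now run through 2 states with every (state, symbol) defined. Accept strings end in {0}, Reject strings end in {1}; accept={0}.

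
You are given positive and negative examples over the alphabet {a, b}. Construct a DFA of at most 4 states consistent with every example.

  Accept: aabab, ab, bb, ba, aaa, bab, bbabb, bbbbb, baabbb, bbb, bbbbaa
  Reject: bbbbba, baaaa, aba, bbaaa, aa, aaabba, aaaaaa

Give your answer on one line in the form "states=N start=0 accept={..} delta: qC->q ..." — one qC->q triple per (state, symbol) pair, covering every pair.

states=3 start=0 accept={1} delta: 0a->1 0b->2 1a->0 1b->1 2a->1 2b->1

Grow the machine one transition at a time. Run the examples from 0; the earliest place one falls off (shortest prefix, ties alphabetical) gets sent to the lowest-numbered state that keeps every Accept/Reject pair distinguishable — a pair clashes when both reach the same state with identical unread suffix — and to a fresh state only if none does.
a: 0a undefined. 0a->0: no, ba/aba meet in 0 with "ba" left. Open state 1: 0a->1.
b: 0b undefined. 0b->0: no, ba/bbbbba meet in 1. 0b->1: no, ba/aa meet in 1 with "a" left. Open state 2: 0b->2.
aa: 1a undefined. 1a->0: ok.
ab: 1b undefined. 1b->0: no, ab/aa meet in 0. 1b->1: ok.
ba: 2a undefined. 2a->0: no, ab/baaaa meet in 1. 2a->1: ok.
bb: 2b undefined. 2b->0: no, aabab/bbbbba meet in 1. 2b->1: ok.
All examples now run through 3 states with every (state, symbol) defined. Accept strings end in {1}, Reject strings end in {0}; accept={1}.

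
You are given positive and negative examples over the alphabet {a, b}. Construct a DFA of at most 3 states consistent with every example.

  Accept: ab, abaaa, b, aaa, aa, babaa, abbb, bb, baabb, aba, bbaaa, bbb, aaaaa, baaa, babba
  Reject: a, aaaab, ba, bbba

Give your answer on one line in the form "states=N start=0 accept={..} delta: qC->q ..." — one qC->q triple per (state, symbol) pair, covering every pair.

states=3 start=0 accept={0,2} delta: 0a->1 0b->0 1a->2 1b->2 2a->2 2b->1

Grow the machine one transition at a time. Run the examples from 0; the earliest place one falls off (shortest prefix, ties alphabetical) gets sent to the lowest-numbered state that keeps every Accept/Reject pair distinguishable — a pair clashes when both reach the same state with identical unread suffix — and to a fresh state only if none does.
a: 0a undefined. 0a->0: no, ab/aaaab meet in 0 with "b" left. Open state 1: 0a->1.
b: 0b undefined. 0b->0: ok.
aa: 1a undefined. 1a->0: no, b/aaaab meet in 0. 1a->1: no, ab/aaaab meet in 1 with "b" left. Open state 2: 1a->2.
ab: 1b undefined. 1b->0: no, aba/a meet in 1. 1b->1: no, ab/a meet in 1. 1b->2: ok.
aaa: 2a undefined. 2a->0: no, ab/aaaab meet in 2. 2a->1: no, abaaa/a meet in 1. 2a->2: ok.
abb: 2b undefined. 2b->0: no, b/aaaab meet in 0. 2b->1: ok.
All examples now run through 3 states with every (state, symbol) defined. Accept strings end in {0,2}, Reject strings end in {1}; accept={0,2}.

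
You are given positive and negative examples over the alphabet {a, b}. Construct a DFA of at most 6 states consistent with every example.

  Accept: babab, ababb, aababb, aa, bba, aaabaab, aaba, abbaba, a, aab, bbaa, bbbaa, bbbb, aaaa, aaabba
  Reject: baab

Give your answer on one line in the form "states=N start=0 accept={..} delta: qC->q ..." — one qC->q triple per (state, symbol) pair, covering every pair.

states=5 start=0 accept={0,1,2,3} delta: 0a->1 0b->1 1a->2 1b->0 2a->3 2b->0 3a->0 3b->4 4a->0 4b->0

Fold the examples into a partial DFA from state 0: repeatedly fix the first undefined (state, symbol) met by the shortest-then-alphabetical prefix, trying targets in increasing order and rejecting any under which an Accept and a Reject string meet in one state with the same remainder; add a state when all current targets are rejected. Accepting states are where Accept strings end.
a: 0a undefined. 0a->0: no, aaabaab/baab meet in 0 with "baab" left. Open state 1: 0a->1.
b: 0b undefined. 0b->0: no, aab/baab meet in 1 with "ab" left. 0b->1: ok.
aa: 1a undefined. 1a->0: no, aababb/baab meet in 1 with "b" left. 1a->1: no, aab/baab meet in 1 with "b" left. Open state 2: 1a->2.
ab: 1b undefined. 1b->0: ok.
aaa: 2a undefined. 2a->0: no, ababb/baab meet in 1. 2a->1: no, bbbb/baab meet in 0. 2a->2: no, aab/baab meet in 2 with "b" left. Open state 3: 2a->3.
aab: 2b undefined. 2b->0: ok.
aaaa: 3a undefined. 3a->0: ok.
aaab: 3b undefined. 3b->0: no, babab/baab meet in 0. 3b->1: no, ababb/baab meet in 1. 3b->2: no, aa/baab meet in 2. 3b->3: no, bbbaa/baab meet in 3. Open state 4: 3b->4.
aaaba: 4a undefined. 4a->0: ok.
aaabb: 4b undefined. 4b->0: ok.
All examples now run through 5 states with every (state, symbol) defined. Accept strings end in {0,1,2,3}, Reject strings end in {4}; accept={0,1,2,3}.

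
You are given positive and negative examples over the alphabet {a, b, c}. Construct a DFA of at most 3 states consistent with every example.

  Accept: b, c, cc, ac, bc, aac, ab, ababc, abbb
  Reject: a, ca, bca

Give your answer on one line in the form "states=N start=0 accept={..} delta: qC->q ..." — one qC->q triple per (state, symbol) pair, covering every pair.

State merging on the prefix tree: take the shortest (then alphabetical) example prefix whose next move is undefined and point that move at state 0, else 1, else 2, ...; a target is out if some Accept/Reject pair would then sit in one state with the same input left (inseparable). If every existing state is out, open a new one.
a: 0a undefined. 0a->0: ok.
b: 0b undefined. 0b->0: no, b/a meet in 0. Open state 1: 0b->1.
c: 0c undefined. 0c->0: no, c/a meet in 0. 0c->1: ok.
bc: 1c undefined. 1c->0: no, cc/a meet in 0. 1c->1: ok.
ca: 1a undefined. 1a->0: ok.
abb: 1b undefined. 1b->0: ok.
All examples now run through 2 states with every (state, symbol) defined. Accept strings end in {1}, Reject strings end in {0}; accept={1}.

states=2 start=0 accept={1} delta: 0a->0 0b->1 0c->1 1a->0 1b->0 1c->1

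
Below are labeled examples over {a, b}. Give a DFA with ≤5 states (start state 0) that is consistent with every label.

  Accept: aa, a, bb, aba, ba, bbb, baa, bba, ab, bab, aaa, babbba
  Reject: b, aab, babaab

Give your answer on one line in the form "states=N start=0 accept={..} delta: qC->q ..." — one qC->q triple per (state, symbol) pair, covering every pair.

State merging on the prefix tree: take the shortest (then alphabetical) example prefix whose next move is undefined and point that move at state 0, else 1, else 2, ...; a target is out if some Accept/Reject pair would then sit in one state with the same input left (inseparable). If every existing state is out, open a new one.
a: 0a undefined. 0a->0: no, ab/b meet in 0 with "b" left. Open state 1: 0a->1.
b: 0b undefined. 0b->0: no, bb/b meet in 0. 0b->1: no, a/b meet in 1. Open state 2: 0b->2.
aa: 1a undefined. 1a->0: ok.
ab: 1b undefined. 1b->0: ok.
ba: 2a undefined. 2a->0: no, aa/babaab meet in 0. 2a->1: ok.
bb: 2b undefined. 2b->0: no, bbb/b meet in 2. 2b->1: ok.
All examples now run through 3 states with every (state, symbol) defined. Accept strings end in {0,1}, Reject strings end in {2}; accept={0,1}.

states=3 start=0 accept={0,1} delta: 0a->1 0b->2 1a->0 1b->0 2a->1 2b->1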